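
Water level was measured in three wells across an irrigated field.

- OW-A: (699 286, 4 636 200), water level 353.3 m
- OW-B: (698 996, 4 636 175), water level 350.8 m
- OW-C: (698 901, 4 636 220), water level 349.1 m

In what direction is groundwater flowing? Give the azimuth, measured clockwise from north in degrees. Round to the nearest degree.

Three-point gradient (reference OW-A): Δ to OW-B = (-290, -25, -2.5), Δ to OW-C = (-385, 20, -4.2).
∂h/∂x = +0.01005, ∂h/∂y = -0.01656 (det = -15425).
Flow direction (−∇h) has components (-0.01005 E, +0.01656 N).
Azimuth = atan2(E, N) = atan2(-0.01005, +0.01656) = 328.8° ≈ 329°.

329°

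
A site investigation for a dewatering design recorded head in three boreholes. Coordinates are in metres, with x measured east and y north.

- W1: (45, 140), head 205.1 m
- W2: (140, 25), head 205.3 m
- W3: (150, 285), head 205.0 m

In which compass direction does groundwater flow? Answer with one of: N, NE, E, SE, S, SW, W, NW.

NW

Taking W1 as reference: W2−W1 = (95, -115, +0.2); W3−W1 = (105, 145, -0.1).
Determinant of the coordinate differences = 95·145 − 105·(-115) = 25850.
∂h/∂x = [(+0.2)·145 − (-0.1)·(-115)] / 25850 = +0.0006770
∂h/∂y = [95·(-0.1) − 105·(+0.2)] / 25850 = -0.001180
Flow = −∇h = (-0.0006770 east, +0.001180 north), which points northwest.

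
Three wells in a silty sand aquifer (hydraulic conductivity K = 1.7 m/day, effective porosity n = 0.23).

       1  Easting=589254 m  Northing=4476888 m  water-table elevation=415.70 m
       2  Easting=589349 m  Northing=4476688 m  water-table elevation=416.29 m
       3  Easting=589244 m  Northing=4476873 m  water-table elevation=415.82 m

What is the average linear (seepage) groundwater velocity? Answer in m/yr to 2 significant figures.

Differences from 1: to 2 (Δx, Δy, Δh) = (95, -200, +0.59); to 3 = (-10, -15, +0.12).
Solve a·Δx + b·Δy = Δh: det = 95·(-15) − (-10)·(-200) = -3425.
∂h/∂x = [(+0.59)·(-15) − (+0.12)·(-200)] / -3425 = -0.004423
∂h/∂y = [95·(+0.12) − (-10)·(+0.59)] / -3425 = -0.005051
|∇h| = √(-0.004423² + -0.005051²) = 0.006714
Seepage velocity v = K·i/n = 1.7 × 0.006714 / 0.23 = 0.04963 m/day = 18.13 m/yr.

18 m/yr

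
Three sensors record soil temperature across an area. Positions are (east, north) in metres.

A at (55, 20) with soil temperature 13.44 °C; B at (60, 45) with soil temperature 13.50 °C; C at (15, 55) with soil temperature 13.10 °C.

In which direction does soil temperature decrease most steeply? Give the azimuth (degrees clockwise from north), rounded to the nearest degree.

266°

Differences from A: to B (Δx, Δy, Δh) = (5, 25, +0.06); to C = (-40, 35, -0.34).
Solve a·Δx + b·Δy = ΔT: det = 5·35 − (-40)·25 = 1175.
∂T/∂x = [(+0.06)·35 − (-0.34)·25] / 1175 = +0.009021
∂T/∂y = [5·(-0.34) − (-40)·(+0.06)] / 1175 = +0.0005957
Steepest decrease is along −∇f: components (-0.009021 E, -0.0005957 N).
Azimuth = atan2(-0.009021, -0.0005957) = 266.2° ≈ 266°.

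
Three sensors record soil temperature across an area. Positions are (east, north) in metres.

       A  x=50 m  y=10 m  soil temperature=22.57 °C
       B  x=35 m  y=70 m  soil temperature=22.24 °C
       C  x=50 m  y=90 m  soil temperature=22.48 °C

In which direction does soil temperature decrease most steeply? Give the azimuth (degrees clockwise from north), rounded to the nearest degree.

Taking A as reference: B−A = (-15, 60, -0.33); C−A = (0, 80, -0.09).
Determinant of the coordinate differences = (-15)·80 − 0·60 = -1200.
∂T/∂x = [(-0.33)·80 − (-0.09)·60] / -1200 = +0.01750
∂T/∂y = [(-15)·(-0.09) − 0·(-0.33)] / -1200 = -0.001125
Steepest decrease is along −∇f: components (-0.01750 E, +0.001125 N).
Azimuth = atan2(-0.01750, +0.001125) = 273.7° ≈ 274°.

274°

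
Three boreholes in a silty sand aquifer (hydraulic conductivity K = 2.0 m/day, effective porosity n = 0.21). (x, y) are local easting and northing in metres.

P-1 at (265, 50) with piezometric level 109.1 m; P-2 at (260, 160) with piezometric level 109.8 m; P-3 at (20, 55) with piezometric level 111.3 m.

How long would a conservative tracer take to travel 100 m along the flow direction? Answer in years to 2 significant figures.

Three-point gradient (reference P-1): Δ to P-2 = (-5, 110, +0.7), Δ to P-3 = (-245, 5, +2.2).
∂h/∂x = -0.008858, ∂h/∂y = +0.005961 (det = 26925).
|∇h| = √(-0.008858² + 0.005961²) = 0.01068
Seepage velocity v = K·i/n = 2.0 × 0.01068 / 0.21 = 0.1017 m/day.
t = 100 / 0.1017 = 983.3 days = 2.69 years.

2.7 years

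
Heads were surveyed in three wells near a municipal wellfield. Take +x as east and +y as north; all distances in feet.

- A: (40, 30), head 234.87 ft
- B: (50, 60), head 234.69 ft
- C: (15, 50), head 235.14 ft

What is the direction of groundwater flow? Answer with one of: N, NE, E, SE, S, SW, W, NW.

E

Differences from A: to B (Δx, Δy, Δh) = (10, 30, -0.18); to C = (-25, 20, +0.27).
Determinant of the coordinate differences = 10·20 − (-25)·30 = 950.
∂h/∂x = [(-0.18)·20 − (+0.27)·30] / 950 = -0.01232
∂h/∂y = [10·(+0.27) − (-25)·(-0.18)] / 950 = -0.001895
Flow = −∇h = (+0.01232 east, +0.001895 north), which points east.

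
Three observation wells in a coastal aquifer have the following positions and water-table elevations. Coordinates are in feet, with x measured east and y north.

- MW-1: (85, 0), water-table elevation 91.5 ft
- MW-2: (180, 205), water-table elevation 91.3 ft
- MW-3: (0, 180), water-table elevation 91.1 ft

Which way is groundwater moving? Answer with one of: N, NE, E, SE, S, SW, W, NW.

Taking MW-1 as reference: MW-2−MW-1 = (95, 205, -0.2); MW-3−MW-1 = (-85, 180, -0.4).
Solve a·Δx + b·Δy = Δh: det = 95·180 − (-85)·205 = 34525.
∂h/∂x = [(-0.2)·180 − (-0.4)·205] / 34525 = +0.001332
∂h/∂y = [95·(-0.4) − (-85)·(-0.2)] / 34525 = -0.001593
Flow = −∇h = (-0.001332 east, +0.001593 north), which points northwest.

NW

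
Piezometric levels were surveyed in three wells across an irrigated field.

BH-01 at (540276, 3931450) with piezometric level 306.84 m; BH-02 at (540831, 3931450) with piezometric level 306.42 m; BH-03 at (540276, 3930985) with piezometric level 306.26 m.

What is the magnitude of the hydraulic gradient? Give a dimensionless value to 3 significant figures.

0.00146

∂h/∂x = (306.42 − 306.84) / (540831 − 540276) = -0.0007568
∂h/∂y = (306.26 − 306.84) / (3930985 − 3931450) = +0.001247
|∇h| = √(-0.0007568² + 0.001247²) = 0.001459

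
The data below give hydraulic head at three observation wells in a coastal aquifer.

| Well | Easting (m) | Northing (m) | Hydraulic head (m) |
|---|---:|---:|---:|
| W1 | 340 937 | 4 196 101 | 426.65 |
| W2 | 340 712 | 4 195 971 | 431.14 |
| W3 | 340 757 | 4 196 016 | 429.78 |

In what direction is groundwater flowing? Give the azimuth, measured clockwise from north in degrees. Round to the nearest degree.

014°

With h = a·x + b·y + c and W1 as origin, the differences give:
  (-225)·a + (-130)·b = +4.49
  (-180)·a + (-85)·b = +3.13
Eliminate b (×(-85) and ×(-130), subtract): -4275·a = 25.250 → a = ∂h/∂x = -0.005906
Back-substitute: b = ∂h/∂y = -0.02432.
Flow direction (−∇h) has components (+0.005906 E, +0.02432 N).
Azimuth = atan2(E, N) = atan2(+0.005906, +0.02432) = 13.7° ≈ 014°.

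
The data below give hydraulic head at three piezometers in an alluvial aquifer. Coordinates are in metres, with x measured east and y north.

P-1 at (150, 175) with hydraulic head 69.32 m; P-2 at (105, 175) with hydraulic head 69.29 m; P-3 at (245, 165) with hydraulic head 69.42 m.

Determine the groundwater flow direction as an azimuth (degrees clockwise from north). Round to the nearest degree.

Differences from P-1: to P-2 (Δx, Δy, Δh) = (-45, 0, -0.03); to P-3 = (95, -10, +0.10).
Solve a·Δx + b·Δy = Δh: det = (-45)·(-10) − 95·0 = 450.
∂h/∂x = [(-0.03)·(-10) − (+0.10)·0] / 450 = +0.0006667
∂h/∂y = [(-45)·(+0.10) − 95·(-0.03)] / 450 = -0.003667
Flow direction (−∇h) has components (-0.0006667 E, +0.003667 N).
Azimuth = atan2(E, N) = atan2(-0.0006667, +0.003667) = 349.7° ≈ 350°.

350°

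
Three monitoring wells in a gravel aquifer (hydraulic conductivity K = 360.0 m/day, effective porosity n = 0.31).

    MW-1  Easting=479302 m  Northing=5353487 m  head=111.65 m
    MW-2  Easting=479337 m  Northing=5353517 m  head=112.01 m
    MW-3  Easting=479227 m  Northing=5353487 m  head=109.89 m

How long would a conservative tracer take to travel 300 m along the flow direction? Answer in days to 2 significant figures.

9.2 days

With h = a·x + b·y + c and MW-1 as origin, the differences give:
  35·a + 30·b = +0.36
  (-75)·a + 0·b = -1.76
Eliminate b (×0 and ×30, subtract): 2250·a = 52.800 → a = ∂h/∂x = +0.02347
Back-substitute: b = ∂h/∂y = -0.01538.
|∇h| = √(0.02347² + -0.01538²) = 0.02806
Seepage velocity v = K·i/n = 360.0 × 0.02806 / 0.31 = 32.59 m/day.
t = 300 / 32.59 = 9.205 days.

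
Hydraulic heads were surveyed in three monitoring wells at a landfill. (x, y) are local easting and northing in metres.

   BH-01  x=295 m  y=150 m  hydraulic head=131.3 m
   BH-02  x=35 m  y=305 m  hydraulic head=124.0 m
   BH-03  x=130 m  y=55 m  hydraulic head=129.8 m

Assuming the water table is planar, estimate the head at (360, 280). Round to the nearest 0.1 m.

With h = a·x + b·y + c and BH-01 as origin, the differences give:
  (-260)·a + 155·b = -7.3
  (-165)·a + (-95)·b = -1.5
Eliminate b (×(-95) and ×155, subtract): 50275·a = 926.00 → a = ∂h/∂x = +0.01842
Back-substitute: b = ∂h/∂y = -0.01620.
h(360, 280) = 131.3 + (+0.01842)·(65) + (-0.01620)·(130) = 131.3 +1.197 -2.106 = 130.391 m.

130.4 m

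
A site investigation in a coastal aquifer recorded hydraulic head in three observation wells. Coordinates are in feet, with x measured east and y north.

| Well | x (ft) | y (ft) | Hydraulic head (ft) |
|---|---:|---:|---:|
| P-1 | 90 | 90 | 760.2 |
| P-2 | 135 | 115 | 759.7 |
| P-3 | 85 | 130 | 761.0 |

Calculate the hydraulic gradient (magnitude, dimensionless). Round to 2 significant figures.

0.027

Differences from P-1: to P-2 (Δx, Δy, Δh) = (45, 25, -0.5); to P-3 = (-5, 40, +0.8).
Solve a·Δx + b·Δy = Δh: det = 45·40 − (-5)·25 = 1925.
∂h/∂x = [(-0.5)·40 − (+0.8)·25] / 1925 = -0.02078
∂h/∂y = [45·(+0.8) − (-5)·(-0.5)] / 1925 = +0.01740
|∇h| = √(-0.02078² + 0.01740²) = 0.0271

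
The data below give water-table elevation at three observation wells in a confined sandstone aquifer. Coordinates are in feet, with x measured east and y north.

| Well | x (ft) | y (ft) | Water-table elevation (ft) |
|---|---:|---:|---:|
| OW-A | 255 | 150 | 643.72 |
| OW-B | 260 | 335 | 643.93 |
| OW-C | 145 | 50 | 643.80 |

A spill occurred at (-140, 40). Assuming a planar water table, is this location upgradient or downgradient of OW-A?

upgradient

Taking OW-A as reference: OW-B−OW-A = (5, 185, +0.21); OW-C−OW-A = (-110, -100, +0.08).
Determinant of the coordinate differences = 5·(-100) − (-110)·185 = 19850.
∂h/∂x = [(+0.21)·(-100) − (+0.08)·185] / 19850 = -0.001804
∂h/∂y = [5·(+0.08) − (-110)·(+0.21)] / 19850 = +0.001184
Head at (-140, 40) = 643.72 + (-0.001804)·(-395) + (+0.001184)·(-110) = 644.30 ft.
That is higher than the 643.72 ft at OW-A, so the point is upgradient.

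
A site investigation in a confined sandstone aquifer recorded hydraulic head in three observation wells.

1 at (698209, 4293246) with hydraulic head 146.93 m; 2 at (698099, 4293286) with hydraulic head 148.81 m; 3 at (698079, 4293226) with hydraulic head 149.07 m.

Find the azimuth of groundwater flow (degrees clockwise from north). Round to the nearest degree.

Three-point gradient (reference 1): Δ to 2 = (-110, 40, +1.88), Δ to 3 = (-130, -20, +2.14).
∂h/∂x = -0.01665, ∂h/∂y = +0.001216 (det = 7400).
Flow direction (−∇h) has components (+0.01665 E, -0.001216 N).
Azimuth = atan2(E, N) = atan2(+0.01665, -0.001216) = 94.2° ≈ 094°.

094°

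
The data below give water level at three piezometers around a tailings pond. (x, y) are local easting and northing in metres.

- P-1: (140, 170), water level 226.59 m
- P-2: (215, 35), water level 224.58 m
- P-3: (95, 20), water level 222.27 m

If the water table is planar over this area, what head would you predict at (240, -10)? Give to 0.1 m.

223.9 m

With h = a·x + b·y + c and P-1 as origin, the differences give:
  75·a + (-135)·b = -2.01
  (-45)·a + (-150)·b = -4.32
Eliminate b (×(-150) and ×(-135), subtract): -17325·a = -281.700 → a = ∂h/∂x = +0.01626
Back-substitute: b = ∂h/∂y = +0.02392.
h(240, -10) = 226.59 + (+0.01626)·(100) + (+0.02392)·(-180) = 226.59 +1.626 -4.306 = 223.910 m.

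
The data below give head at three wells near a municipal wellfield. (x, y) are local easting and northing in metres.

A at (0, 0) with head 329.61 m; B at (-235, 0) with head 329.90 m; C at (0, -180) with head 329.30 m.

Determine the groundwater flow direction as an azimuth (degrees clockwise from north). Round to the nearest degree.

144°

∂h/∂x = (329.90 − 329.61) / (-235 − 0) = -0.001234
∂h/∂y = (329.30 − 329.61) / (-180 − 0) = +0.001722
Flow direction (−∇h) has components (+0.001234 E, -0.001722 N).
Azimuth = atan2(E, N) = atan2(+0.001234, -0.001722) = 144.4° ≈ 144°.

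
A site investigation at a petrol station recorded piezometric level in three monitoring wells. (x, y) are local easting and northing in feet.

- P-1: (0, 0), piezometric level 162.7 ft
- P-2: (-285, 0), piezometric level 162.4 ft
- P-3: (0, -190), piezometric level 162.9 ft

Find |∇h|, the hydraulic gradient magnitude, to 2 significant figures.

∂h/∂x = (162.4 − 162.7) / (-285 − 0) = +0.001053
∂h/∂y = (162.9 − 162.7) / (-190 − 0) = -0.001053
|∇h| = √(0.001053² + -0.001053²) = 0.001489

0.0015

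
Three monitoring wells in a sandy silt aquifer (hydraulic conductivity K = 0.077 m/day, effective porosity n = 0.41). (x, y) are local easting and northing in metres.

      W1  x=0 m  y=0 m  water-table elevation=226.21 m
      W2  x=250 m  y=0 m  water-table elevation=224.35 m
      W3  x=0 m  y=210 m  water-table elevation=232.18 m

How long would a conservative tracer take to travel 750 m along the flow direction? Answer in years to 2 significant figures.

∂h/∂x = (224.35 − 226.21) / (250 − 0) = -0.007440
∂h/∂y = (232.18 − 226.21) / (210 − 0) = +0.02843
|∇h| = √(-0.007440² + 0.02843²) = 0.02939
Seepage velocity v = K·i/n = 0.077 × 0.02939 / 0.41 = 0.00552 m/day.
t = 750 / 0.00552 = 1.359e+05 days = 372 years.

370 years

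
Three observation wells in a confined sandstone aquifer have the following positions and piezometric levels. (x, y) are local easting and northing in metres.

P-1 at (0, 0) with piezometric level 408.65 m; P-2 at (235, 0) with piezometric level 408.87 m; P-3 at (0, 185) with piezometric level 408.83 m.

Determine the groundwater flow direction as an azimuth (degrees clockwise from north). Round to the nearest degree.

224°

∂h/∂x = (408.87 − 408.65) / (235 − 0) = +0.0009362
∂h/∂y = (408.83 − 408.65) / (185 − 0) = +0.0009730
Flow direction (−∇h) has components (-0.0009362 E, -0.0009730 N).
Azimuth = atan2(E, N) = atan2(-0.0009362, -0.0009730) = 223.9° ≈ 224°.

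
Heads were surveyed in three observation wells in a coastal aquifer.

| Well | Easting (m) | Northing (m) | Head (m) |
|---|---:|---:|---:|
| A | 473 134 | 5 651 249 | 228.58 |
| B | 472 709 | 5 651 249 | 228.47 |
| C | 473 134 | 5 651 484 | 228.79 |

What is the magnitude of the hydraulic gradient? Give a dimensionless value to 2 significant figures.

0.00093

∂h/∂x = (228.47 − 228.58) / (472709 − 473134) = +0.0002588
∂h/∂y = (228.79 − 228.58) / (5651484 − 5651249) = +0.0008936
|∇h| = √(0.0002588² + 0.0008936²) = 0.0009303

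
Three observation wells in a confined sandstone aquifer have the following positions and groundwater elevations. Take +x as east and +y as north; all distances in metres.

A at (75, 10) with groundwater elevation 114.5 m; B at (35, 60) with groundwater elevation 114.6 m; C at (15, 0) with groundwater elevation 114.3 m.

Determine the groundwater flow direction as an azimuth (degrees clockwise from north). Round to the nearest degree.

With h = a·x + b·y + c and A as origin, the differences give:
  (-40)·a + 50·b = +0.1
  (-60)·a + (-10)·b = -0.2
Eliminate b (×(-10) and ×50, subtract): 3400·a = 9.00 → a = ∂h/∂x = +0.002647
Back-substitute: b = ∂h/∂y = +0.004118.
Flow direction (−∇h) has components (-0.002647 E, -0.004118 N).
Azimuth = atan2(E, N) = atan2(-0.002647, -0.004118) = 212.7° ≈ 213°.

213°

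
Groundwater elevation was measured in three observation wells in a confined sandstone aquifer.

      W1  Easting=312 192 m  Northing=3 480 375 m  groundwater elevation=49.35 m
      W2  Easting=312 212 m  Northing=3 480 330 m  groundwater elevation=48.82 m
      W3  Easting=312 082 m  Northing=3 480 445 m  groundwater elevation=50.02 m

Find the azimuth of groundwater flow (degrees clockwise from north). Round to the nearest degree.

With h = a·x + b·y + c and W1 as origin, the differences give:
  20·a + (-45)·b = -0.53
  (-110)·a + 70·b = +0.67
Eliminate b (×70 and ×(-45), subtract): -3550·a = -6.950 → a = ∂h/∂x = +0.001958
Back-substitute: b = ∂h/∂y = +0.01265.
Flow direction (−∇h) has components (-0.001958 E, -0.01265 N).
Azimuth = atan2(E, N) = atan2(-0.001958, -0.01265) = 188.8° ≈ 189°.

189°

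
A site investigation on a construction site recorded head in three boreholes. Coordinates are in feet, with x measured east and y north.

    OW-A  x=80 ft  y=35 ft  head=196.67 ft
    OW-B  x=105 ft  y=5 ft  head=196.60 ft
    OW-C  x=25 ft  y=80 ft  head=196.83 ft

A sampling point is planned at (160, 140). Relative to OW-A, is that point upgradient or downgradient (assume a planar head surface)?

downgradient

With h = a·x + b·y + c and OW-A as origin, the differences give:
  25·a + (-30)·b = -0.07
  (-55)·a + 45·b = +0.16
Eliminate b (×45 and ×(-30), subtract): -525·a = 1.650 → a = ∂h/∂x = -0.003143
Back-substitute: b = ∂h/∂y = -0.0002857.
Head at (160, 140) = 196.67 + (-0.003143)·(80) + (-0.0002857)·(105) = 196.39 ft.
That is lower than the 196.67 ft at OW-A, so the point is downgradient.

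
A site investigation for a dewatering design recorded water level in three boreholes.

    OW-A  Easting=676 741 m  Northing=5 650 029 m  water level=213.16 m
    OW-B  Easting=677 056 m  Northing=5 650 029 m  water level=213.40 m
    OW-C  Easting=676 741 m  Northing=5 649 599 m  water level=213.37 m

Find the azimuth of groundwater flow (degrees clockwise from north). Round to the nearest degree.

∂h/∂x = (213.40 − 213.16) / (677056 − 676741) = +0.0007619
∂h/∂y = (213.37 − 213.16) / (5649599 − 5650029) = -0.0004884
Flow direction (−∇h) has components (-0.0007619 E, +0.0004884 N).
Azimuth = atan2(E, N) = atan2(-0.0007619, +0.0004884) = 302.7° ≈ 303°.

303°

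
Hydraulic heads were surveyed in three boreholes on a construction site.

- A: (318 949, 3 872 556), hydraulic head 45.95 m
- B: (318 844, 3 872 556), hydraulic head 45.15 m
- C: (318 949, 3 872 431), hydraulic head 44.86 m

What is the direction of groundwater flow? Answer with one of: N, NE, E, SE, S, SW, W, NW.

∂h/∂x = (45.15 − 45.95) / (318844 − 318949) = +0.007619
∂h/∂y = (44.86 − 45.95) / (3872431 − 3872556) = +0.008720
Flow = −∇h = (-0.007619 east, -0.008720 north), which points southwest.

SW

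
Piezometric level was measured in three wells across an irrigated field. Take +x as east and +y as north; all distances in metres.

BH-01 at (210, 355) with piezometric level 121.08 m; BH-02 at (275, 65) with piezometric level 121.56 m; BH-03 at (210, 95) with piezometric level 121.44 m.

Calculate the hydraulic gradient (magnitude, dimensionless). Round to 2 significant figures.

0.0018

With h = a·x + b·y + c and BH-01 as origin, the differences give:
  65·a + (-290)·b = +0.48
  0·a + (-260)·b = +0.36
Eliminate b (×(-260) and ×(-290), subtract): -16900·a = -20.400 → a = ∂h/∂x = +0.001207
Back-substitute: b = ∂h/∂y = -0.001385.
|∇h| = √(0.001207² + -0.001385²) = 0.001837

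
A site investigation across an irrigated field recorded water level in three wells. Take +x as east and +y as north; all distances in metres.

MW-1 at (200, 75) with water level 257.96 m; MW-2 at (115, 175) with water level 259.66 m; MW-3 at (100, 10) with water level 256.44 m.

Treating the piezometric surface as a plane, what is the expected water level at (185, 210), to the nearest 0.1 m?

With h = a·x + b·y + c and MW-1 as origin, the differences give:
  (-85)·a + 100·b = +1.70
  (-100)·a + (-65)·b = -1.52
Eliminate b (×(-65) and ×100, subtract): 15525·a = 41.500 → a = ∂h/∂x = +0.002673
Back-substitute: b = ∂h/∂y = +0.01927.
h(185, 210) = 257.96 + (+0.002673)·(-15) + (+0.01927)·(135) = 257.96 -0.040 +2.602 = 260.522 m.

260.5 m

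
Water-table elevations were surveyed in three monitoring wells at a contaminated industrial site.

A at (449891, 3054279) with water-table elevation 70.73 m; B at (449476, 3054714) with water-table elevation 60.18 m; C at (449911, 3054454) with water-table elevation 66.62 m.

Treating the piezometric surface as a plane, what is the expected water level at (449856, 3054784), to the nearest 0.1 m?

58.8 m

Three-point gradient (reference A): Δ to B = (-415, 435, -10.55), Δ to C = (20, 175, -4.11).
∂h/∂x = +0.0007181, ∂h/∂y = -0.02357 (det = -81325).
h(449856, 3054784) = 70.73 + (+0.0007181)·(-35) + (-0.02357)·(505) = 70.73 -0.025 -11.902 = 58.803 m.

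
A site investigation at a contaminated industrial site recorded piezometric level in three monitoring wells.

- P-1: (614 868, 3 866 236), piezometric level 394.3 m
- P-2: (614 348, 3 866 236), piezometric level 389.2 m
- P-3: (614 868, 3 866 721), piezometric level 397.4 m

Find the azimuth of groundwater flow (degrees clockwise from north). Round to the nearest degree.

237°

∂h/∂x = (389.2 − 394.3) / (614348 − 614868) = +0.009808
∂h/∂y = (397.4 − 394.3) / (3866721 − 3866236) = +0.006392
Flow direction (−∇h) has components (-0.009808 E, -0.006392 N).
Azimuth = atan2(E, N) = atan2(-0.009808, -0.006392) = 236.9° ≈ 237°.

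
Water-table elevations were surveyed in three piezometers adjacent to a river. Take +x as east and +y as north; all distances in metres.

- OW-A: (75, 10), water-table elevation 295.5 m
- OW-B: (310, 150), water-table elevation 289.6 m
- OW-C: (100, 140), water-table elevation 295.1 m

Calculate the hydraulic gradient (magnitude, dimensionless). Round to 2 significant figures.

Differences from OW-A: to OW-B (Δx, Δy, Δh) = (235, 140, -5.9); to OW-C = (25, 130, -0.4).
Solve a·Δx + b·Δy = Δh: det = 235·130 − 25·140 = 27050.
∂h/∂x = [(-5.9)·130 − (-0.4)·140] / 27050 = -0.02628
∂h/∂y = [235·(-0.4) − 25·(-5.9)] / 27050 = +0.001978
|∇h| = √(-0.02628² + 0.001978²) = 0.02635

0.026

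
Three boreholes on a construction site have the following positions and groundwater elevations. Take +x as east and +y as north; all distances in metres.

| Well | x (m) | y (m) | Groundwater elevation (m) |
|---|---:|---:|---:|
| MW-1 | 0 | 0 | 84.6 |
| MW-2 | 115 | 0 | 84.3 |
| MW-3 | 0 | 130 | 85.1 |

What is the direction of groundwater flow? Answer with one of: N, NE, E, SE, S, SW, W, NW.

SE

∂h/∂x = (84.3 − 84.6) / (115 − 0) = -0.002609
∂h/∂y = (85.1 − 84.6) / (130 − 0) = +0.003846
Flow = −∇h = (+0.002609 east, -0.003846 north), which points southeast.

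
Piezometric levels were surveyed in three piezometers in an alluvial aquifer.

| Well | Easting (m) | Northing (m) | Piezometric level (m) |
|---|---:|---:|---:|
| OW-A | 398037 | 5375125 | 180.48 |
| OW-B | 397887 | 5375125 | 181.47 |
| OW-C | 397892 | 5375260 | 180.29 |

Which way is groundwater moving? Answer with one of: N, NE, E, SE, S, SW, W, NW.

Differences from OW-A: to OW-B (Δx, Δy, Δh) = (-150, 0, +0.99); to OW-C = (-145, 135, -0.19).
Solve a·Δx + b·Δy = Δh: det = (-150)·135 − (-145)·0 = -20250.
∂h/∂x = [(+0.99)·135 − (-0.19)·0] / -20250 = -0.006600
∂h/∂y = [(-150)·(-0.19) − (-145)·(+0.99)] / -20250 = -0.008496
Flow = −∇h = (+0.006600 east, +0.008496 north), which points northeast.

NE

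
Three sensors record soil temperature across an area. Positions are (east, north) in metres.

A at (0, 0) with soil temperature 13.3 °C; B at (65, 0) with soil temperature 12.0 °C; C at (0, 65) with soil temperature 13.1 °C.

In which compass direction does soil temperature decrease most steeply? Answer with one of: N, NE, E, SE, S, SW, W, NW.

E

∂T/∂x = (12.0 − 13.3) / (65 − 0) = -0.02000
∂T/∂y = (13.1 − 13.3) / (65 − 0) = -0.003077
Steepest decrease is along −∇f = (+0.02000 E, +0.003077 N) → east.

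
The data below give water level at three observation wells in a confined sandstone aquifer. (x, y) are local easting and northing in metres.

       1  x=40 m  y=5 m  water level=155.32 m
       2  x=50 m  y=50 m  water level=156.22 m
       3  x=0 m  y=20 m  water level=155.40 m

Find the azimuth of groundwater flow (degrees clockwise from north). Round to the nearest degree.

Differences from 1: to 2 (Δx, Δy, Δh) = (10, 45, +0.90); to 3 = (-40, 15, +0.08).
Solve a·Δx + b·Δy = Δh: det = 10·15 − (-40)·45 = 1950.
∂h/∂x = [(+0.90)·15 − (+0.08)·45] / 1950 = +0.005077
∂h/∂y = [10·(+0.08) − (-40)·(+0.90)] / 1950 = +0.01887
Flow direction (−∇h) has components (-0.005077 E, -0.01887 N).
Azimuth = atan2(E, N) = atan2(-0.005077, -0.01887) = 195.1° ≈ 195°.

195°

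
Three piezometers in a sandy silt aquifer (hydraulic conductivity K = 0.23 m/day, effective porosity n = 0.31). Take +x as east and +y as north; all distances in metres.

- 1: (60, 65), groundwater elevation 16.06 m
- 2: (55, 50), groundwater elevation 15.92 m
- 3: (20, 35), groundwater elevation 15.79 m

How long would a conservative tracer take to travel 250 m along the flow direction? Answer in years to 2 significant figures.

Differences from 1: to 2 (Δx, Δy, Δh) = (-5, -15, -0.14); to 3 = (-40, -30, -0.27).
Determinant of the coordinate differences = (-5)·(-30) − (-40)·(-15) = -450.
∂h/∂x = [(-0.14)·(-30) − (-0.27)·(-15)] / -450 = -0.0003333
∂h/∂y = [(-5)·(-0.27) − (-40)·(-0.14)] / -450 = +0.009444
|∇h| = √(-0.0003333² + 0.009444²) = 0.00945
Seepage velocity v = K·i/n = 0.23 × 0.00945 / 0.31 = 0.007011 m/day.
t = 250 / 0.007011 = 3.566e+04 days = 97.6 years.

98 years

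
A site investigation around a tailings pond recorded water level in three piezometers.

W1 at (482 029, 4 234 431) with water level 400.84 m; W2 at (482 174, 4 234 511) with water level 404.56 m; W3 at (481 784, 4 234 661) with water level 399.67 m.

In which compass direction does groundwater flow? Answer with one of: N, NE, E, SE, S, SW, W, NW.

Differences from W1: to W2 (Δx, Δy, Δh) = (145, 80, +3.72); to W3 = (-245, 230, -1.17).
Solve a·Δx + b·Δy = Δh: det = 145·230 − (-245)·80 = 52950.
∂h/∂x = [(+3.72)·230 − (-1.17)·80] / 52950 = +0.01793
∂h/∂y = [145·(-1.17) − (-245)·(+3.72)] / 52950 = +0.01401
Flow = −∇h = (-0.01793 east, -0.01401 north), which points southwest.

SW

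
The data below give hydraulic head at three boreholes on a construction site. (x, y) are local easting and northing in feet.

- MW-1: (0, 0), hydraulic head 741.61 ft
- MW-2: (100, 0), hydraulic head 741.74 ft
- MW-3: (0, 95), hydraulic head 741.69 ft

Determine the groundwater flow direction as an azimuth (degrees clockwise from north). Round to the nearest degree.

237°

∂h/∂x = (741.74 − 741.61) / (100 − 0) = +0.001300
∂h/∂y = (741.69 − 741.61) / (95 − 0) = +0.0008421
Flow direction (−∇h) has components (-0.001300 E, -0.0008421 N).
Azimuth = atan2(E, N) = atan2(-0.001300, -0.0008421) = 237.1° ≈ 237°.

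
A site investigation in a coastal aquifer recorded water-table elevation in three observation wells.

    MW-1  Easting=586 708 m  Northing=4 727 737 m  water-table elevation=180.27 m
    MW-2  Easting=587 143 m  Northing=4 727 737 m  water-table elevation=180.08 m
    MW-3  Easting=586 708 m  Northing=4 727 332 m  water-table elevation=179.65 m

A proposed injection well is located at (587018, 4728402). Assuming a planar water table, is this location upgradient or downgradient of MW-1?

upgradient

∂h/∂x = (180.08 − 180.27) / (587143 − 586708) = -0.0004368
∂h/∂y = (179.65 − 180.27) / (4727332 − 4727737) = +0.001531
Head at (587018, 4728402) = 180.27 + (-0.0004368)·(310) + (+0.001531)·(665) = 181.15 m.
That is higher than the 180.27 m at MW-1, so the point is upgradient.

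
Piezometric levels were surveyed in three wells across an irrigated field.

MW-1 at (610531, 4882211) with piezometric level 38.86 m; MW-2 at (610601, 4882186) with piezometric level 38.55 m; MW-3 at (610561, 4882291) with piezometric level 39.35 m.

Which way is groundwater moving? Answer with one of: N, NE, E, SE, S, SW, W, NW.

Differences from MW-1: to MW-2 (Δx, Δy, Δh) = (70, -25, -0.31); to MW-3 = (30, 80, +0.49).
Solve a·Δx + b·Δy = Δh: det = 70·80 − 30·(-25) = 6350.
∂h/∂x = [(-0.31)·80 − (+0.49)·(-25)] / 6350 = -0.001976
∂h/∂y = [70·(+0.49) − 30·(-0.31)] / 6350 = +0.006866
Flow = −∇h = (+0.001976 east, -0.006866 north), which points south.

S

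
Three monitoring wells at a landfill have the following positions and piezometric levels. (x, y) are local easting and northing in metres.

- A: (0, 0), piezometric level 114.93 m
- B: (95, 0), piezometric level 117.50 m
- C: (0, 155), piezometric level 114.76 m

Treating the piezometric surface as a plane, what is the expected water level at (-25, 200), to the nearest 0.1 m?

∂h/∂x = (117.50 − 114.93) / (95 − 0) = +0.02705
∂h/∂y = (114.76 − 114.93) / (155 − 0) = -0.001097
h(-25, 200) = 114.93 + (+0.02705)·(-25) + (-0.001097)·(200) = 114.93 -0.676 -0.219 = 114.034 m.

114.0 m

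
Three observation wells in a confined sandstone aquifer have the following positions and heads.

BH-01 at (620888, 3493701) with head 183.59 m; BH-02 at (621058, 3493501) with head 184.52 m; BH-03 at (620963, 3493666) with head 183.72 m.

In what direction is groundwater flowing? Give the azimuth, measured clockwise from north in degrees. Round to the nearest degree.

Taking BH-01 as reference: BH-02−BH-01 = (170, -200, +0.93); BH-03−BH-01 = (75, -35, +0.13).
Determinant of the coordinate differences = 170·(-35) − 75·(-200) = 9050.
∂h/∂x = [(+0.93)·(-35) − (+0.13)·(-200)] / 9050 = -0.0007238
∂h/∂y = [170·(+0.13) − 75·(+0.93)] / 9050 = -0.005265
Flow direction (−∇h) has components (+0.0007238 E, +0.005265 N).
Azimuth = atan2(E, N) = atan2(+0.0007238, +0.005265) = 7.8° ≈ 008°.

008°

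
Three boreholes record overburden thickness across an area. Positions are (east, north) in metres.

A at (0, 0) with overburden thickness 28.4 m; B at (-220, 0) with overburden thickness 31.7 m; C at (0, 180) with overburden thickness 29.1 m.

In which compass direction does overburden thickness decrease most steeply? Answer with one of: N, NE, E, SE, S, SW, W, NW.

E

∂d/∂x = (31.7 − 28.4) / (-220 − 0) = -0.01500
∂d/∂y = (29.1 − 28.4) / (180 − 0) = +0.003889
Steepest decrease is along −∇f = (+0.01500 E, -0.003889 N) → east.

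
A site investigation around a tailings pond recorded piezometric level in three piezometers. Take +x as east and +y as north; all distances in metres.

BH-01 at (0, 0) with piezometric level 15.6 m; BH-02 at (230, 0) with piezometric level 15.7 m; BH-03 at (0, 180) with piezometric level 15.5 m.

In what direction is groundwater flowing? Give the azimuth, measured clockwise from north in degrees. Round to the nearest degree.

∂h/∂x = (15.7 − 15.6) / (230 − 0) = +0.0004348
∂h/∂y = (15.5 − 15.6) / (180 − 0) = -0.0005556
Flow direction (−∇h) has components (-0.0004348 E, +0.0005556 N).
Azimuth = atan2(E, N) = atan2(-0.0004348, +0.0005556) = 322.0° ≈ 322°.

322°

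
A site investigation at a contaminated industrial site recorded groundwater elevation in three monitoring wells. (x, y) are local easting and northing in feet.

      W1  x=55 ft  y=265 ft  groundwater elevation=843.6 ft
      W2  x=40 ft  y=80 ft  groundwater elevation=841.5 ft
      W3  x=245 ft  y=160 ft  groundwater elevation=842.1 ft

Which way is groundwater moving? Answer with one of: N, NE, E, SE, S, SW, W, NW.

S

Differences from W1: to W2 (Δx, Δy, Δh) = (-15, -185, -2.1); to W3 = (190, -105, -1.5).
Solve a·Δx + b·Δy = Δh: det = (-15)·(-105) − 190·(-185) = 36725.
∂h/∂x = [(-2.1)·(-105) − (-1.5)·(-185)] / 36725 = -0.001552
∂h/∂y = [(-15)·(-1.5) − 190·(-2.1)] / 36725 = +0.01148
Flow = −∇h = (+0.001552 east, -0.01148 north), which points south.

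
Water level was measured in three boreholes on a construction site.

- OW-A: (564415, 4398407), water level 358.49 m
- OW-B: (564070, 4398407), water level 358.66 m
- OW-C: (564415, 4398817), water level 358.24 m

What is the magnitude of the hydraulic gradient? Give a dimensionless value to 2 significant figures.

0.00078

∂h/∂x = (358.66 − 358.49) / (564070 − 564415) = -0.0004928
∂h/∂y = (358.24 − 358.49) / (4398817 − 4398407) = -0.0006098
|∇h| = √(-0.0004928² + -0.0006098²) = 0.000784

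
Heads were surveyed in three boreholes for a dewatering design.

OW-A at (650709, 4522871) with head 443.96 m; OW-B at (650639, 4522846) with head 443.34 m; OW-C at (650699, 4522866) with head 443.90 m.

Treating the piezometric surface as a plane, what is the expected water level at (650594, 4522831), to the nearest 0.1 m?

442.9 m

With h = a·x + b·y + c and OW-A as origin, the differences give:
  (-70)·a + (-25)·b = -0.62
  (-10)·a + (-5)·b = -0.06
Eliminate b (×(-5) and ×(-25), subtract): 100·a = 1.600 → a = ∂h/∂x = +0.01600
Back-substitute: b = ∂h/∂y = -0.02000.
h(650594, 4522831) = 443.96 + (+0.01600)·(-115) + (-0.02000)·(-40) = 443.96 -1.840 +0.800 = 442.920 m.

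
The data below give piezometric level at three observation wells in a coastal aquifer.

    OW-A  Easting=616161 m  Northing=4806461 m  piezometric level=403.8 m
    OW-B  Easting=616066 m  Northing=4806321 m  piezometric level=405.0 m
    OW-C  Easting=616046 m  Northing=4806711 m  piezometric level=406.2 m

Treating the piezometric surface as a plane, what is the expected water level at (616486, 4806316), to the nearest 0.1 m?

With h = a·x + b·y + c and OW-A as origin, the differences give:
  (-95)·a + (-140)·b = +1.2
  (-115)·a + 250·b = +2.4
Eliminate b (×250 and ×(-140), subtract): -39850·a = 636.00 → a = ∂h/∂x = -0.01596
Back-substitute: b = ∂h/∂y = +0.002258.
h(616486, 4806316) = 403.8 + (-0.01596)·(325) + (+0.002258)·(-145) = 403.8 -5.187 -0.327 = 398.286 m.

398.3 m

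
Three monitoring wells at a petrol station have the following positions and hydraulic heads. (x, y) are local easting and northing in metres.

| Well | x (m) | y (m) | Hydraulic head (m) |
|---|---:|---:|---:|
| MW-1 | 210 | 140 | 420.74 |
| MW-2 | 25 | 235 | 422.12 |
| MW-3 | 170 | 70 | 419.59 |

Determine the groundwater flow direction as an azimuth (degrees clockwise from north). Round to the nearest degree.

183°

Three-point gradient (reference MW-1): Δ to MW-2 = (-185, 95, +1.38), Δ to MW-3 = (-40, -70, -1.15).
∂h/∂x = +0.0007552, ∂h/∂y = +0.01600 (det = 16750).
Flow direction (−∇h) has components (-0.0007552 E, -0.01600 N).
Azimuth = atan2(E, N) = atan2(-0.0007552, -0.01600) = 182.7° ≈ 183°.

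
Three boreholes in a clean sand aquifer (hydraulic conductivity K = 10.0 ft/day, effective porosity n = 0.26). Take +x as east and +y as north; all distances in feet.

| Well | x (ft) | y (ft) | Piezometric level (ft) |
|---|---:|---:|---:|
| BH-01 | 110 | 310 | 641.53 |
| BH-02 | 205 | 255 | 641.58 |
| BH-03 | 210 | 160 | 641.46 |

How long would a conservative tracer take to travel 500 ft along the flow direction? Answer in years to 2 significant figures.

19 years

Taking BH-01 as reference: BH-02−BH-01 = (95, -55, +0.05); BH-03−BH-01 = (100, -150, -0.07).
Solve a·Δx + b·Δy = Δh: det = 95·(-150) − 100·(-55) = -8750.
∂h/∂x = [(+0.05)·(-150) − (-0.07)·(-55)] / -8750 = +0.001297
∂h/∂y = [95·(-0.07) − 100·(+0.05)] / -8750 = +0.001331
|∇h| = √(0.001297² + 0.001331²) = 0.001858
Seepage velocity v = K·i/n = 10.0 × 0.001858 / 0.26 = 0.07146 ft/day.
t = 500 / 0.07146 = 6997 days = 19.2 years.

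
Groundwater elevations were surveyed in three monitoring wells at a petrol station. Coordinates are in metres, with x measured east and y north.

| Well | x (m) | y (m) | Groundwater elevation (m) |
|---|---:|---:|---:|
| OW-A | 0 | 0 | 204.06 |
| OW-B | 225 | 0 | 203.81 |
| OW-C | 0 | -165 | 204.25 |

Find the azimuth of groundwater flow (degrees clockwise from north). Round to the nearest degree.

044°

∂h/∂x = (203.81 − 204.06) / (225 − 0) = -0.001111
∂h/∂y = (204.25 − 204.06) / (-165 − 0) = -0.001152
Flow direction (−∇h) has components (+0.001111 E, +0.001152 N).
Azimuth = atan2(E, N) = atan2(+0.001111, +0.001152) = 44.0° ≈ 044°.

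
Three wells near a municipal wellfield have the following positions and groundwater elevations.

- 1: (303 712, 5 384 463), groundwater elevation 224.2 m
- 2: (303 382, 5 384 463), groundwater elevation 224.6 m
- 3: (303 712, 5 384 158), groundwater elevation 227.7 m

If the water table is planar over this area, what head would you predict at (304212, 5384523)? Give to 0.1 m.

222.9 m

∂h/∂x = (224.6 − 224.2) / (303382 − 303712) = -0.001212
∂h/∂y = (227.7 − 224.2) / (5384158 − 5384463) = -0.01148
h(304212, 5384523) = 224.2 + (-0.001212)·(500) + (-0.01148)·(60) = 224.2 -0.606 -0.689 = 222.905 m.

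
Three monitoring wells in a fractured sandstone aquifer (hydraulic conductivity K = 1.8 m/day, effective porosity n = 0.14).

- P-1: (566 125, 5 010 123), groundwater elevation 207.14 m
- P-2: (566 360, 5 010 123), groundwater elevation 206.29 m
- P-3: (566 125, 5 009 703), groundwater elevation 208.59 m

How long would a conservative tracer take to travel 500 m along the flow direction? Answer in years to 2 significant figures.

∂h/∂x = (206.29 − 207.14) / (566360 − 566125) = -0.003617
∂h/∂y = (208.59 − 207.14) / (5009703 − 5010123) = -0.003452
|∇h| = √(-0.003617² + -0.003452²) = 0.005
Seepage velocity v = K·i/n = 1.8 × 0.005 / 0.14 = 0.06429 m/day.
t = 500 / 0.06429 = 7777 days = 21.3 years.

21 years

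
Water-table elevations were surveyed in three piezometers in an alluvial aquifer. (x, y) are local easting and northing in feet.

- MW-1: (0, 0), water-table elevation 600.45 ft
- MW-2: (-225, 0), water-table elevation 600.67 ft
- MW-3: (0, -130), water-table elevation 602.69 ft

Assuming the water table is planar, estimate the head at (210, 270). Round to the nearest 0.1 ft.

∂h/∂x = (600.67 − 600.45) / (-225 − 0) = -0.0009778
∂h/∂y = (602.69 − 600.45) / (-130 − 0) = -0.01723
h(210, 270) = 600.45 + (-0.0009778)·(210) + (-0.01723)·(270) = 600.45 -0.205 -4.652 = 595.592 ft.

595.6 ft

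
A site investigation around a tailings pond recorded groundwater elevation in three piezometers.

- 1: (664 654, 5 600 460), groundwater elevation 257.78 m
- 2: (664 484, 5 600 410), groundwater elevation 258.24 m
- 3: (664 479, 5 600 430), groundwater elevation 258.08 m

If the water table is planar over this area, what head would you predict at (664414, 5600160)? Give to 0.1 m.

260.3 m

With h = a·x + b·y + c and 1 as origin, the differences give:
  (-170)·a + (-50)·b = +0.46
  (-175)·a + (-30)·b = +0.30
Eliminate b (×(-30) and ×(-50), subtract): -3650·a = 1.200 → a = ∂h/∂x = -0.0003288
Back-substitute: b = ∂h/∂y = -0.008082.
h(664414, 5600160) = 257.78 + (-0.0003288)·(-240) + (-0.008082)·(-300) = 257.78 +0.079 +2.425 = 260.284 m.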